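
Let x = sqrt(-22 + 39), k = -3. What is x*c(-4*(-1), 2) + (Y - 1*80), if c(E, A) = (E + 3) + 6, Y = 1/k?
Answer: -241/3 + 13*sqrt(17) ≈ -26.733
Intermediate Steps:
Y = -1/3 (Y = 1/(-3) = -1/3 ≈ -0.33333)
c(E, A) = 9 + E (c(E, A) = (3 + E) + 6 = 9 + E)
x = sqrt(17) ≈ 4.1231
x*c(-4*(-1), 2) + (Y - 1*80) = sqrt(17)*(9 - 4*(-1)) + (-1/3 - 1*80) = sqrt(17)*(9 + 4) + (-1/3 - 80) = sqrt(17)*13 - 241/3 = 13*sqrt(17) - 241/3 = -241/3 + 13*sqrt(17)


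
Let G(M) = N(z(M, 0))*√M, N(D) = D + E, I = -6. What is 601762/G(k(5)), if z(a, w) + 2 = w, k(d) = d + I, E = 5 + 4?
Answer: -85966*I ≈ -85966.0*I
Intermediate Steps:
E = 9
k(d) = -6 + d (k(d) = d - 6 = -6 + d)
z(a, w) = -2 + w
N(D) = 9 + D (N(D) = D + 9 = 9 + D)
G(M) = 7*√M (G(M) = (9 + (-2 + 0))*√M = (9 - 2)*√M = 7*√M)
601762/G(k(5)) = 601762/((7*√(-6 + 5))) = 601762/((7*√(-1))) = 601762/((7*I)) = 601762*(-I/7) = -85966*I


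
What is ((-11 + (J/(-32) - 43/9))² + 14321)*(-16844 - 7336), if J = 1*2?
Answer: -608858882255/1728 ≈ -3.5235e+8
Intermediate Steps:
J = 2
((-11 + (J/(-32) - 43/9))² + 14321)*(-16844 - 7336) = ((-11 + (2/(-32) - 43/9))² + 14321)*(-16844 - 7336) = ((-11 + (2*(-1/32) - 43*⅑))² + 14321)*(-24180) = ((-11 + (-1/16 - 43/9))² + 14321)*(-24180) = ((-11 - 697/144)² + 14321)*(-24180) = ((-2281/144)² + 14321)*(-24180) = (5202961/20736 + 14321)*(-24180) = (302163217/20736)*(-24180) = -608858882255/1728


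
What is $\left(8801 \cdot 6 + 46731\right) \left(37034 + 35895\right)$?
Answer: $7259133873$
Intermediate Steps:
$\left(8801 \cdot 6 + 46731\right) \left(37034 + 35895\right) = \left(52806 + 46731\right) 72929 = 99537 \cdot 72929 = 7259133873$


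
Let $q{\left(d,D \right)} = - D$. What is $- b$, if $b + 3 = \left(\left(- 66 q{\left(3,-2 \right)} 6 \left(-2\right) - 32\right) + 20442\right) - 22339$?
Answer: $348$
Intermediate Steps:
$b = -348$ ($b = -3 - \left(1929 + 66 \left(-1\right) \left(-2\right) 6 \left(-2\right)\right) = -3 - \left(1929 + 66 \cdot 2 \cdot 6 \left(-2\right)\right) = -3 - \left(1929 + 66 \cdot 12 \left(-2\right)\right) = -3 + \left(\left(\left(\left(-66\right) \left(-24\right) - 32\right) + 20442\right) - 22339\right) = -3 + \left(\left(\left(1584 - 32\right) + 20442\right) - 22339\right) = -3 + \left(\left(1552 + 20442\right) - 22339\right) = -3 + \left(21994 - 22339\right) = -3 - 345 = -348$)
$- b = \left(-1\right) \left(-348\right) = 348$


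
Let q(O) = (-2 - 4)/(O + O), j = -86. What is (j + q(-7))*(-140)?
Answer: 11980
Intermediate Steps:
q(O) = -3/O (q(O) = -6*1/(2*O) = -3/O)
(j + q(-7))*(-140) = (-86 - 3/(-7))*(-140) = (-86 - 3*(-1/7))*(-140) = (-86 + 3/7)*(-140) = -599/7*(-140) = 11980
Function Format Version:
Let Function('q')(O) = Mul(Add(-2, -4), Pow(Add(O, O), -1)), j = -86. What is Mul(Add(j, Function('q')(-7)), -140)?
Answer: 11980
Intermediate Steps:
Function('q')(O) = Mul(-3, Pow(O, -1)) (Function('q')(O) = Mul(-6, Pow(Mul(2, O), -1)) = Mul(-6, Mul(Rational(1, 2), Pow(O, -1))) = Mul(-3, Pow(O, -1)))
Mul(Add(j, Function('q')(-7)), -140) = Mul(Add(-86, Mul(-3, Pow(-7, -1))), -140) = Mul(Add(-86, Mul(-3, Rational(-1, 7))), -140) = Mul(Add(-86, Rational(3, 7)), -140) = Mul(Rational(-599, 7), -140) = 11980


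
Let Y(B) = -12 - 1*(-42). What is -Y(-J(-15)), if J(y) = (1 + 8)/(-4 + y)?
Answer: -30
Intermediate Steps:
J(y) = 9/(-4 + y)
Y(B) = 30 (Y(B) = -12 + 42 = 30)
-Y(-J(-15)) = -1*30 = -30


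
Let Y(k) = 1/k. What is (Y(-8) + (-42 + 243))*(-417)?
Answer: -670119/8 ≈ -83765.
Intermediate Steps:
(Y(-8) + (-42 + 243))*(-417) = (1/(-8) + (-42 + 243))*(-417) = (-1/8 + 201)*(-417) = (1607/8)*(-417) = -670119/8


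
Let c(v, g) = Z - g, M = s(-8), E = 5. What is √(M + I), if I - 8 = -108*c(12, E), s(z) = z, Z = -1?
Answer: 18*√2 ≈ 25.456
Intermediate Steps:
M = -8
c(v, g) = -1 - g
I = 656 (I = 8 - 108*(-1 - 1*5) = 8 - 108*(-1 - 5) = 8 - 108*(-6) = 8 + 648 = 656)
√(M + I) = √(-8 + 656) = √648 = 18*√2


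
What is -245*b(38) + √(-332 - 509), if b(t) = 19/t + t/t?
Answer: -735/2 + 29*I ≈ -367.5 + 29.0*I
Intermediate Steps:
b(t) = 1 + 19/t (b(t) = 19/t + 1 = 1 + 19/t)
-245*b(38) + √(-332 - 509) = -245*(19 + 38)/38 + √(-332 - 509) = -245*57/38 + √(-841) = -245*3/2 + 29*I = -735/2 + 29*I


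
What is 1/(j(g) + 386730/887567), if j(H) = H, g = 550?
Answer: 887567/488548580 ≈ 0.0018167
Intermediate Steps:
1/(j(g) + 386730/887567) = 1/(550 + 386730/887567) = 1/(488548580/887567) = 887567/488548580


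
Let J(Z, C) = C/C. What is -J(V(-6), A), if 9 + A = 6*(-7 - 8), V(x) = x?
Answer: -1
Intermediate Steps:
A = -99 (A = -9 + 6*(-7 - 8) = -9 + 6*(-15) = -9 - 90 = -99)
J(Z, C) = 1
-J(V(-6), A) = -1*1 = -1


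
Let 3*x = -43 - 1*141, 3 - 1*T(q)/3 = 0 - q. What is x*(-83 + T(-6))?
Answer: 16928/3 ≈ 5642.7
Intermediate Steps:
T(q) = 9 + 3*q (T(q) = 9 - 3*(0 - q) = 9 - (-3)*q = 9 + 3*q)
x = -184/3 (x = (-43 - 1*141)/3 = (-43 - 141)/3 = (1/3)*(-184) = -184/3 ≈ -61.333)
x*(-83 + T(-6)) = -184*(-83 + (9 + 3*(-6)))/3 = -184*(-83 + (9 - 18))/3 = -184*(-83 - 9)/3 = -184/3*(-92) = 16928/3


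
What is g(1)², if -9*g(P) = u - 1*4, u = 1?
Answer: ⅑ ≈ 0.11111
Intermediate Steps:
g(P) = ⅓ (g(P) = -(1 - 1*4)/9 = -(1 - 4)/9 = -⅑*(-3) = ⅓)
g(1)² = (⅓)² = ⅑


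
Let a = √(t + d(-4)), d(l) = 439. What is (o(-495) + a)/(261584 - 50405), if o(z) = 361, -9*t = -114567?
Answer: 361/211179 + √118518/633537 ≈ 0.0022529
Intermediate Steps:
t = 38189/3 (t = -⅑*(-114567) = 38189/3 ≈ 12730.)
a = √118518/3 (a = √(38189/3 + 439) = √(39506/3) = √118518/3 ≈ 114.75)
(o(-495) + a)/(261584 - 50405) = (361 + √118518/3)/(261584 - 50405) = (361 + √118518/3)/211179 = (361 + √118518/3)*(1/211179) = 361/211179 + √118518/633537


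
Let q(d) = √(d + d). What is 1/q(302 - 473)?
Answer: -I*√38/114 ≈ -0.054074*I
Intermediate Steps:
q(d) = √2*√d (q(d) = √(2*d) = √2*√d)
1/q(302 - 473) = 1/(√2*√(302 - 473)) = 1/(√2*√(-171)) = 1/(√2*(3*I*√19)) = 1/(3*I*√38) = -I*√38/114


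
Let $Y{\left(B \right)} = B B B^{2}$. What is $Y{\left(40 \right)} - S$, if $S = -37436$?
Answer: $2597436$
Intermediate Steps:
$Y{\left(B \right)} = B^{4}$ ($Y{\left(B \right)} = B^{2} B^{2} = B^{4}$)
$Y{\left(40 \right)} - S = 40^{4} - -37436 = 2560000 + 37436 = 2597436$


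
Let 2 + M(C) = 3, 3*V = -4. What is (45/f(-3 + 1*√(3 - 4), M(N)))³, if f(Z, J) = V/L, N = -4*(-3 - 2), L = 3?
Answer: -66430125/64 ≈ -1.0380e+6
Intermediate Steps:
V = -4/3 (V = (⅓)*(-4) = -4/3 ≈ -1.3333)
N = 20 (N = -4*(-5) = 20)
M(C) = 1 (M(C) = -2 + 3 = 1)
f(Z, J) = -4/9 (f(Z, J) = -4/3/3 = -4/3*⅓ = -4/9)
(45/f(-3 + 1*√(3 - 4), M(N)))³ = (45/(-4/9))³ = (45*(-9/4))³ = (-405/4)³ = -66430125/64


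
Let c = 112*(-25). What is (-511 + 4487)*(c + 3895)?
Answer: 4353720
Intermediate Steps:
c = -2800
(-511 + 4487)*(c + 3895) = (-511 + 4487)*(-2800 + 3895) = 3976*1095 = 4353720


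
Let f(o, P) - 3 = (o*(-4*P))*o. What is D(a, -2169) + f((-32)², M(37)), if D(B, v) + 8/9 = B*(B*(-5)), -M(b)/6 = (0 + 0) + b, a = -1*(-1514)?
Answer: 8277070591/9 ≈ 9.1967e+8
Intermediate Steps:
a = 1514
M(b) = -6*b (M(b) = -6*((0 + 0) + b) = -6*(0 + b) = -6*b)
D(B, v) = -8/9 - 5*B² (D(B, v) = -8/9 + B*(B*(-5)) = -8/9 + B*(-5*B) = -8/9 - 5*B²)
f(o, P) = 3 - 4*P*o² (f(o, P) = 3 + (o*(-4*P))*o = 3 + (-4*P*o)*o = 3 - 4*P*o²)
D(a, -2169) + f((-32)², M(37)) = (-8/9 - 5*1514²) + (3 - 4*(-6*37)*((-32)²)²) = (-8/9 - 5*2292196) + (3 - 4*(-222)*1024²) = (-8/9 - 11460980) + (3 - 4*(-222)*1048576) = -103148828/9 + (3 + 931135488) = -103148828/9 + 931135491 = 8277070591/9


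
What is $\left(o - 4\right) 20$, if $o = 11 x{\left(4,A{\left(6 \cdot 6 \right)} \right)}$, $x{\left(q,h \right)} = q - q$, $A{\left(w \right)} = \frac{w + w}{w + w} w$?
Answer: $-80$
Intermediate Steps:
$A{\left(w \right)} = w$ ($A{\left(w \right)} = \frac{2 w}{2 w} w = 2 w \frac{1}{2 w} w = 1 w = w$)
$x{\left(q,h \right)} = 0$
$o = 0$ ($o = 11 \cdot 0 = 0$)
$\left(o - 4\right) 20 = \left(0 - 4\right) 20 = \left(-4\right) 20 = -80$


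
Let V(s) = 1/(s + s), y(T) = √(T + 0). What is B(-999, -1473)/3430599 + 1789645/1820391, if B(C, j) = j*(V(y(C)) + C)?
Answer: 2939436284804/2081677181403 + 491*I*√111/761592978 ≈ 1.4121 + 6.7923e-6*I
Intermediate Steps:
y(T) = √T
V(s) = 1/(2*s)
B(C, j) = j*(C + 1/(2*√C)) (B(C, j) = j*(1/(2*(√C)) + C) = j*(1/(2*√C) + C) = j*(C + 1/(2*√C)))
B(-999, -1473)/3430599 + 1789645/1820391 = (-999*(-1473) + (½)*(-1473)/√(-999))/3430599 + 1789645/1820391 = (1471527 + (½)*(-1473)*(-I*√111/333))*(1/3430599) + 1789645*(1/1820391) = (1471527 + 491*I*√111/222)*(1/3430599) + 1789645/1820391 = (490509/1143533 + 491*I*√111/761592978) + 1789645/1820391 = 2939436284804/2081677181403 + 491*I*√111/761592978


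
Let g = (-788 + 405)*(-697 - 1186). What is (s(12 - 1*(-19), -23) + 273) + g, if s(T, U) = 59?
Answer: 721521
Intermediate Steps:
g = 721189 (g = -383*(-1883) = 721189)
(s(12 - 1*(-19), -23) + 273) + g = (59 + 273) + 721189 = 332 + 721189 = 721521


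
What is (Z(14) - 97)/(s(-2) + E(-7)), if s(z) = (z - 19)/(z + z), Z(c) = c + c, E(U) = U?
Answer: 276/7 ≈ 39.429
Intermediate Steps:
Z(c) = 2*c
s(z) = (-19 + z)/(2*z) (s(z) = (-19 + z)/((2*z)) = (-19 + z)*(1/(2*z)) = (-19 + z)/(2*z))
(Z(14) - 97)/(s(-2) + E(-7)) = (2*14 - 97)/((1/2)*(-19 - 2)/(-2) - 7) = (28 - 97)/((1/2)*(-1/2)*(-21) - 7) = -69/(21/4 - 7) = -69/(-7/4) = -69*(-4/7) = 276/7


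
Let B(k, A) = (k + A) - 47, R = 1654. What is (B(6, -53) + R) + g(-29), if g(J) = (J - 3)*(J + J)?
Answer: 3416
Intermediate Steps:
B(k, A) = -47 + A + k (B(k, A) = (A + k) - 47 = -47 + A + k)
g(J) = 2*J*(-3 + J) (g(J) = (-3 + J)*(2*J) = 2*J*(-3 + J))
(B(6, -53) + R) + g(-29) = ((-47 - 53 + 6) + 1654) + 2*(-29)*(-3 - 29) = (-94 + 1654) + 2*(-29)*(-32) = 1560 + 1856 = 3416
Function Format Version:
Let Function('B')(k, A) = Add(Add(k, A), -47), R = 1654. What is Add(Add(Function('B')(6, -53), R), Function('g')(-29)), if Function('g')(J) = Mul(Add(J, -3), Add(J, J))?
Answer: 3416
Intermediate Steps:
Function('B')(k, A) = Add(-47, A, k) (Function('B')(k, A) = Add(Add(A, k), -47) = Add(-47, A, k))
Function('g')(J) = Mul(2, J, Add(-3, J)) (Function('g')(J) = Mul(Add(-3, J), Mul(2, J)) = Mul(2, J, Add(-3, J)))
Add(Add(Function('B')(6, -53), R), Function('g')(-29)) = Add(Add(Add(-47, -53, 6), 1654), Mul(2, -29, Add(-3, -29))) = Add(Add(-94, 1654), Mul(2, -29, -32)) = Add(1560, 1856) = 3416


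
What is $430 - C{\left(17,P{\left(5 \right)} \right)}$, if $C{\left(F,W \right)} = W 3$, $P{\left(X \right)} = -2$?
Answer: $436$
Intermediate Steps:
$C{\left(F,W \right)} = 3 W$
$430 - C{\left(17,P{\left(5 \right)} \right)} = 430 - 3 \left(-2\right) = 430 - -6 = 430 + 6 = 436$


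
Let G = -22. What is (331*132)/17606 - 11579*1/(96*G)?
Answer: 148068689/18591936 ≈ 7.9641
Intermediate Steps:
(331*132)/17606 - 11579*1/(96*G) = (331*132)/17606 - 11579/(96*(-22)) = 43692*(1/17606) - 11579/(-2112) = 21846/8803 - 11579*(-1/2112) = 21846/8803 + 11579/2112 = 148068689/18591936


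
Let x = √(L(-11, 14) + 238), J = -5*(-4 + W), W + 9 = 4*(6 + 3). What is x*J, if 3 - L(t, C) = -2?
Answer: -1035*√3 ≈ -1792.7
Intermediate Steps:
W = 27 (W = -9 + 4*(6 + 3) = -9 + 4*9 = -9 + 36 = 27)
J = -115 (J = -5*(-4 + 27) = -5*23 = -115)
L(t, C) = 5 (L(t, C) = 3 - 1*(-2) = 3 + 2 = 5)
x = 9*√3 (x = √(5 + 238) = √243 = 9*√3 ≈ 15.588)
x*J = (9*√3)*(-115) = -1035*√3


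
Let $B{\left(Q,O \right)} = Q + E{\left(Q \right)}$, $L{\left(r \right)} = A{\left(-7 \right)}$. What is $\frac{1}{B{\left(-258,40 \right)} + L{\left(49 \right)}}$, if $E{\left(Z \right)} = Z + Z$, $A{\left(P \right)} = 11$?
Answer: $- \frac{1}{763} \approx -0.0013106$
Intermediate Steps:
$E{\left(Z \right)} = 2 Z$
$L{\left(r \right)} = 11$
$B{\left(Q,O \right)} = 3 Q$ ($B{\left(Q,O \right)} = Q + 2 Q = 3 Q$)
$\frac{1}{B{\left(-258,40 \right)} + L{\left(49 \right)}} = \frac{1}{3 \left(-258\right) + 11} = \frac{1}{-774 + 11} = \frac{1}{-763} = - \frac{1}{763}$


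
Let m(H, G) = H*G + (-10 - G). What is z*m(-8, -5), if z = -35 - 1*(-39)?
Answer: 140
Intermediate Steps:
m(H, G) = -10 - G + G*H (m(H, G) = G*H + (-10 - G) = -10 - G + G*H)
z = 4 (z = -35 + 39 = 4)
z*m(-8, -5) = 4*(-10 - 1*(-5) - 5*(-8)) = 4*(-10 + 5 + 40) = 4*35 = 140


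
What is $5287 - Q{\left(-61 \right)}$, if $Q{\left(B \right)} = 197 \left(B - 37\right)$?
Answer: $24593$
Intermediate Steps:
$Q{\left(B \right)} = -7289 + 197 B$ ($Q{\left(B \right)} = 197 \left(-37 + B\right) = -7289 + 197 B$)
$5287 - Q{\left(-61 \right)} = 5287 - \left(-7289 + 197 \left(-61\right)\right) = 5287 - \left(-7289 - 12017\right) = 5287 - -19306 = 5287 + 19306 = 24593$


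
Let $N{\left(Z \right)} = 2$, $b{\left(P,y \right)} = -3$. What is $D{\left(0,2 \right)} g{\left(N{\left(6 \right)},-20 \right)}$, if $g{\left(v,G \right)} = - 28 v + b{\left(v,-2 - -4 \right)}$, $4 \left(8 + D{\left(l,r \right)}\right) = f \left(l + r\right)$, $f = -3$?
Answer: $\frac{1121}{2} \approx 560.5$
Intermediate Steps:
$D{\left(l,r \right)} = -8 - \frac{3 l}{4} - \frac{3 r}{4}$ ($D{\left(l,r \right)} = -8 + \frac{\left(-3\right) \left(l + r\right)}{4} = -8 + \frac{- 3 l - 3 r}{4} = -8 - \left(\frac{3 l}{4} + \frac{3 r}{4}\right) = -8 - \frac{3 l}{4} - \frac{3 r}{4}$)
$g{\left(v,G \right)} = -3 - 28 v$ ($g{\left(v,G \right)} = - 28 v - 3 = -3 - 28 v$)
$D{\left(0,2 \right)} g{\left(N{\left(6 \right)},-20 \right)} = \left(-8 - 0 - \frac{3}{2}\right) \left(-3 - 56\right) = \left(-8 + 0 - \frac{3}{2}\right) \left(-3 - 56\right) = \left(- \frac{19}{2}\right) \left(-59\right) = \frac{1121}{2}$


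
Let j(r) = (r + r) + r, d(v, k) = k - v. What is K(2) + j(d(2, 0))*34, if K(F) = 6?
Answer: -198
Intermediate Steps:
j(r) = 3*r (j(r) = 2*r + r = 3*r)
K(2) + j(d(2, 0))*34 = 6 + (3*(0 - 1*2))*34 = 6 + (3*(0 - 2))*34 = 6 + (3*(-2))*34 = 6 - 6*34 = 6 - 204 = -198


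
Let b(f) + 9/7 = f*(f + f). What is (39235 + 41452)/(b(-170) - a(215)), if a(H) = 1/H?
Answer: 121433935/86987058 ≈ 1.3960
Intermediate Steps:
b(f) = -9/7 + 2*f² (b(f) = -9/7 + f*(f + f) = -9/7 + f*(2*f) = -9/7 + 2*f²)
(39235 + 41452)/(b(-170) - a(215)) = (39235 + 41452)/((-9/7 + 2*(-170)²) - 1/215) = 80687/((-9/7 + 2*28900) - 1*1/215) = 80687/((-9/7 + 57800) - 1/215) = 80687/(404591/7 - 1/215) = 80687/(86987058/1505) = 80687*(1505/86987058) = 121433935/86987058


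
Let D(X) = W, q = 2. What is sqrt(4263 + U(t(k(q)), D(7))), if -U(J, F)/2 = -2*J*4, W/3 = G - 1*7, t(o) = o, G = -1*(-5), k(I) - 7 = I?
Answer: sqrt(4407) ≈ 66.385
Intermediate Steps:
k(I) = 7 + I
G = 5
W = -6 (W = 3*(5 - 1*7) = 3*(5 - 7) = 3*(-2) = -6)
D(X) = -6
U(J, F) = 16*J (U(J, F) = -2*(-2*J)*4 = -(-16)*J = 16*J)
sqrt(4263 + U(t(k(q)), D(7))) = sqrt(4263 + 16*(7 + 2)) = sqrt(4263 + 16*9) = sqrt(4263 + 144) = sqrt(4407)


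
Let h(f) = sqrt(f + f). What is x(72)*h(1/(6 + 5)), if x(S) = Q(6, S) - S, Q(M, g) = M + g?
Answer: 6*sqrt(22)/11 ≈ 2.5584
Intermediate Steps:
x(S) = 6 (x(S) = (6 + S) - S = 6)
h(f) = sqrt(2)*sqrt(f) (h(f) = sqrt(2*f) = sqrt(2)*sqrt(f))
x(72)*h(1/(6 + 5)) = 6*(sqrt(2)*sqrt(1/(6 + 5))) = 6*(sqrt(2)*sqrt(1/11)) = 6*(sqrt(2)*(sqrt(11)/11)) = 6*(sqrt(22)/11) = 6*sqrt(22)/11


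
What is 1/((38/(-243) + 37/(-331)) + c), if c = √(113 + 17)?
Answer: 1734859377/840565551809 + 6469467489*√130/840565551809 ≈ 0.089818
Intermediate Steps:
c = √130 ≈ 11.402
1/((38/(-243) + 37/(-331)) + c) = 1/((38/(-243) + 37/(-331)) + √130) = 1/((38*(-1/243) + 37*(-1/331)) + √130) = 1/((-38/243 - 37/331) + √130) = 1/(-21569/80433 + √130)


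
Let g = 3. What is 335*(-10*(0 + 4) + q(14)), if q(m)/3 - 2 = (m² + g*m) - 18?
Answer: 209710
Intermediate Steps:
q(m) = -48 + 3*m² + 9*m (q(m) = 6 + 3*((m² + 3*m) - 18) = 6 + 3*(-18 + m² + 3*m) = 6 + (-54 + 3*m² + 9*m) = -48 + 3*m² + 9*m)
335*(-10*(0 + 4) + q(14)) = 335*(-10*(0 + 4) + (-48 + 3*14² + 9*14)) = 335*(-10*4 + (-48 + 3*196 + 126)) = 335*(-40 + (-48 + 588 + 126)) = 335*(-40 + 666) = 335*626 = 209710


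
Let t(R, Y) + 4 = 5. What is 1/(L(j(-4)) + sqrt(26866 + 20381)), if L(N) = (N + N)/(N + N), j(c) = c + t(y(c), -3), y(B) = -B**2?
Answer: -1/47246 + sqrt(47247)/47246 ≈ 0.0045795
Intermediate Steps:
t(R, Y) = 1 (t(R, Y) = -4 + 5 = 1)
j(c) = 1 + c (j(c) = c + 1 = 1 + c)
L(N) = 1 (L(N) = (2*N)/((2*N)) = (2*N)*(1/(2*N)) = 1)
1/(L(j(-4)) + sqrt(26866 + 20381)) = 1/(1 + sqrt(26866 + 20381)) = 1/(1 + sqrt(47247))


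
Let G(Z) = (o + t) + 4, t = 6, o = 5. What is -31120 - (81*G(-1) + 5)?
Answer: -32340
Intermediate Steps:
G(Z) = 15 (G(Z) = (5 + 6) + 4 = 11 + 4 = 15)
-31120 - (81*G(-1) + 5) = -31120 - (81*15 + 5) = -31120 - (1215 + 5) = -31120 - 1*1220 = -31120 - 1220 = -32340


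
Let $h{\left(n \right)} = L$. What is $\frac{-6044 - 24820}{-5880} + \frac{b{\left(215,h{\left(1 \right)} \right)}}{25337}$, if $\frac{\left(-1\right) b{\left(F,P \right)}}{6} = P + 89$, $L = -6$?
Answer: $\frac{32461372}{6207565} \approx 5.2293$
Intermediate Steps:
$h{\left(n \right)} = -6$
$b{\left(F,P \right)} = -534 - 6 P$ ($b{\left(F,P \right)} = - 6 \left(P + 89\right) = - 6 \left(89 + P\right) = -534 - 6 P$)
$\frac{-6044 - 24820}{-5880} + \frac{b{\left(215,h{\left(1 \right)} \right)}}{25337} = \frac{-6044 - 24820}{-5880} + \frac{-534 - -36}{25337} = \left(-30864\right) \left(- \frac{1}{5880}\right) + \left(-534 + 36\right) \frac{1}{25337} = \frac{1286}{245} - \frac{498}{25337} = \frac{32461372}{6207565}$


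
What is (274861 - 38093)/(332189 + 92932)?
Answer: 236768/425121 ≈ 0.55694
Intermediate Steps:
(274861 - 38093)/(332189 + 92932) = 236768/425121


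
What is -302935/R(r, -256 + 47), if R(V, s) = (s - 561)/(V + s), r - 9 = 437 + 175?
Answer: 12480922/77 ≈ 1.6209e+5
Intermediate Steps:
r = 621 (r = 9 + (437 + 175) = 9 + 612 = 621)
R(V, s) = (-561 + s)/(V + s)
-302935/R(r, -256 + 47) = -302935*(621 + (-256 + 47))/(-561 + (-256 + 47)) = -302935*(621 - 209)/(-561 - 209) = -302935/(-770/412) = -302935/((1/412)*(-770)) = -302935/(-385/206) = -302935*(-206/385) = 12480922/77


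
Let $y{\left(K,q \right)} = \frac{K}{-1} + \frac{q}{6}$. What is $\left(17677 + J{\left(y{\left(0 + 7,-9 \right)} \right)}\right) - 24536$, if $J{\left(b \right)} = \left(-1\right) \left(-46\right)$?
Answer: $-6813$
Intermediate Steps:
$y{\left(K,q \right)} = - K + \frac{q}{6}$ ($y{\left(K,q \right)} = K \left(-1\right) + q \frac{1}{6} = - K + \frac{q}{6}$)
$J{\left(b \right)} = 46$
$\left(17677 + J{\left(y{\left(0 + 7,-9 \right)} \right)}\right) - 24536 = \left(17677 + 46\right) - 24536 = 17723 - 24536 = -6813$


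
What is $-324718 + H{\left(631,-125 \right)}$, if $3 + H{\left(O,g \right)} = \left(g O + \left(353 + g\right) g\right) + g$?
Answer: $-432221$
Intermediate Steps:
$H{\left(O,g \right)} = -3 + g + O g + g \left(353 + g\right)$ ($H{\left(O,g \right)} = -3 + \left(\left(g O + \left(353 + g\right) g\right) + g\right) = -3 + \left(\left(O g + g \left(353 + g\right)\right) + g\right) = -3 + \left(g + O g + g \left(353 + g\right)\right) = -3 + g + O g + g \left(353 + g\right)$)
$-324718 + H{\left(631,-125 \right)} = -324718 + \left(-3 + \left(-125\right)^{2} + 354 \left(-125\right) + 631 \left(-125\right)\right) = -324718 - 107503 = -432221$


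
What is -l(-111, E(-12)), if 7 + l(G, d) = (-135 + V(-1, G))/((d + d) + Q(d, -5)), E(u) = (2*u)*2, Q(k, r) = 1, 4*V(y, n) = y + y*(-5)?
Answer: 531/95 ≈ 5.5895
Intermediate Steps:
V(y, n) = -y (V(y, n) = (y + y*(-5))/4 = (y - 5*y)/4 = (-4*y)/4 = -y)
E(u) = 4*u
l(G, d) = -7 - 134/(1 + 2*d) (l(G, d) = -7 + (-135 - 1*(-1))/((d + d) + 1) = -7 + (-135 + 1)/(2*d + 1) = -7 - 134/(1 + 2*d))
-l(-111, E(-12)) = -(-141 - 56*(-12))/(1 + 2*(4*(-12))) = -(-141 - 14*(-48))/(1 + 2*(-48)) = -(-141 + 672)/(1 - 96) = -531/(-95) = -(-1)*531/95 = -1*(-531/95) = 531/95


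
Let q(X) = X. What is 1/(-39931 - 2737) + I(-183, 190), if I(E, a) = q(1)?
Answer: 42667/42668 ≈ 0.99998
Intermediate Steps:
I(E, a) = 1
1/(-39931 - 2737) + I(-183, 190) = 1/(-39931 - 2737) + 1 = 1/(-42668) + 1 = -1/42668 + 1 = 42667/42668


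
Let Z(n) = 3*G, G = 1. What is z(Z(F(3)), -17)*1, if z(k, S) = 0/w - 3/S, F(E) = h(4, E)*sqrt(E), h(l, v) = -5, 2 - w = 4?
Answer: 3/17 ≈ 0.17647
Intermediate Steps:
w = -2 (w = 2 - 1*4 = 2 - 4 = -2)
F(E) = -5*sqrt(E)
Z(n) = 3 (Z(n) = 3*1 = 3)
z(k, S) = -3/S (z(k, S) = 0/(-2) - 3/S = 0*(-1/2) - 3/S = 0 - 3/S = -3/S)
z(Z(F(3)), -17)*1 = -3/(-17)*1 = -3*(-1/17)*1 = (3/17)*1 = 3/17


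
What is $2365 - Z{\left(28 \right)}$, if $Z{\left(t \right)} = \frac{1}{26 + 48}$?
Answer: $\frac{175009}{74} \approx 2365.0$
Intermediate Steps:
$Z{\left(t \right)} = \frac{1}{74}$
$2365 - Z{\left(28 \right)} = 2365 - \frac{1}{74} = \frac{175009}{74}$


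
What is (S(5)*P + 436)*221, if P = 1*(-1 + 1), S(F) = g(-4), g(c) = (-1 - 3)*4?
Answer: 96356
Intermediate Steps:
g(c) = -16 (g(c) = -4*4 = -16)
S(F) = -16
P = 0 (P = 1*0 = 0)
(S(5)*P + 436)*221 = (-16*0 + 436)*221 = (0 + 436)*221 = 436*221 = 96356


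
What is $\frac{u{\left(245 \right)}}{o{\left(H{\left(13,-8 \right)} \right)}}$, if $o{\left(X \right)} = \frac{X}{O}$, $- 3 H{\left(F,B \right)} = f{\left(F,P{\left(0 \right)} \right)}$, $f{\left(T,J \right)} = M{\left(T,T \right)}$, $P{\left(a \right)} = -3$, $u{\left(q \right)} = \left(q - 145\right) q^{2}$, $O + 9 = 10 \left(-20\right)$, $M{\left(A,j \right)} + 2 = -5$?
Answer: $-537652500$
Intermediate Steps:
$M{\left(A,j \right)} = -7$ ($M{\left(A,j \right)} = -2 - 5 = -7$)
$O = -209$ ($O = -9 + 10 \left(-20\right) = -9 - 200 = -209$)
$u{\left(q \right)} = q^{2} \left(-145 + q\right)$ ($u{\left(q \right)} = \left(-145 + q\right) q^{2} = q^{2} \left(-145 + q\right)$)
$f{\left(T,J \right)} = -7$
$H{\left(F,B \right)} = \frac{7}{3}$ ($H{\left(F,B \right)} = \left(- \frac{1}{3}\right) \left(-7\right) = \frac{7}{3}$)
$o{\left(X \right)} = - \frac{X}{209}$ ($o{\left(X \right)} = \frac{X}{-209} = X \left(- \frac{1}{209}\right) = - \frac{X}{209}$)
$\frac{u{\left(245 \right)}}{o{\left(H{\left(13,-8 \right)} \right)}} = \frac{245^{2} \left(-145 + 245\right)}{\left(- \frac{1}{209}\right) \frac{7}{3}} = \frac{60025 \cdot 100}{- \frac{7}{627}} = 6002500 \left(- \frac{627}{7}\right) = -537652500$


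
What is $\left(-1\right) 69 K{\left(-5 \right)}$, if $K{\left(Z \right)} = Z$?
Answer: $345$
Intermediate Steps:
$\left(-1\right) 69 K{\left(-5 \right)} = \left(-1\right) 69 \left(-5\right) = \left(-69\right) \left(-5\right) = 345$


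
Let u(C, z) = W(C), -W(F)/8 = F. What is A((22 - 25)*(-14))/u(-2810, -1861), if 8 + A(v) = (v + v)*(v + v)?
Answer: 881/2810 ≈ 0.31352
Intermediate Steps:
W(F) = -8*F
u(C, z) = -8*C
A(v) = -8 + 4*v² (A(v) = -8 + (v + v)*(v + v) = -8 + (2*v)*(2*v) = -8 + 4*v²)
A((22 - 25)*(-14))/u(-2810, -1861) = (-8 + 4*((22 - 25)*(-14))²)/((-8*(-2810))) = (-8 + 4*(-3*(-14))²)/22480 = (-8 + 4*42²)*(1/22480) = (-8 + 4*1764)*(1/22480) = (-8 + 7056)*(1/22480) = 7048*(1/22480) = 881/2810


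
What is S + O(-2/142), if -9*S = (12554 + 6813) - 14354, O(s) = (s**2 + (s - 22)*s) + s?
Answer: -2806344/5041 ≈ -556.70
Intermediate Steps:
O(s) = s + s**2 + s*(-22 + s) (O(s) = (s**2 + (-22 + s)*s) + s = (s**2 + s*(-22 + s)) + s = s + s**2 + s*(-22 + s))
S = -557 (S = -((12554 + 6813) - 14354)/9 = -(19367 - 14354)/9 = -1/9*5013 = -557)
S + O(-2/142) = -557 + (-2/142)*(-21 + 2*(-2/142)) = -557 + (-2*1/142)*(-21 + 2*(-2*1/142)) = -557 - (-21 + 2*(-1/71))/71 = -557 - (-21 - 2/71)/71 = -557 - 1/71*(-1493/71) = -557 + 1493/5041 = -2806344/5041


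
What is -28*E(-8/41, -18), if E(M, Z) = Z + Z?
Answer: 1008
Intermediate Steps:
E(M, Z) = 2*Z
-28*E(-8/41, -18) = -56*(-18) = -28*(-36) = 1008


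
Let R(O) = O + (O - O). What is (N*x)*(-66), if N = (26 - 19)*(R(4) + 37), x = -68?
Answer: 1288056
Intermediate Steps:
R(O) = O (R(O) = O + 0 = O)
N = 287 (N = (26 - 19)*(4 + 37) = 7*41 = 287)
(N*x)*(-66) = (287*(-68))*(-66) = -19516*(-66) = 1288056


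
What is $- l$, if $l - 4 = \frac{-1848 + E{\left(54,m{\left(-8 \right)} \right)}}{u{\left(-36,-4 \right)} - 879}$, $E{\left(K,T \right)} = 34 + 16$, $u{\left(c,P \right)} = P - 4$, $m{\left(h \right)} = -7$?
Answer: $- \frac{5346}{887} \approx -6.0271$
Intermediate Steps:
$u{\left(c,P \right)} = -4 + P$ ($u{\left(c,P \right)} = P - 4 = -4 + P$)
$E{\left(K,T \right)} = 50$
$l = \frac{5346}{887}$ ($l = 4 + \frac{-1848 + 50}{\left(-4 - 4\right) - 879} = 4 - \frac{1798}{-8 - 879} = 4 - \frac{1798}{-887} = 4 - - \frac{1798}{887} = 4 + \frac{1798}{887} = \frac{5346}{887} \approx 6.0271$)
$- l = \left(-1\right) \frac{5346}{887} = - \frac{5346}{887}$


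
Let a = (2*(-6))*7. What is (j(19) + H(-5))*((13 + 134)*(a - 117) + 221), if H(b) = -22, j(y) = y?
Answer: 87978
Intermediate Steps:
a = -84 (a = -12*7 = -84)
(j(19) + H(-5))*((13 + 134)*(a - 117) + 221) = (19 - 22)*((13 + 134)*(-84 - 117) + 221) = -3*(147*(-201) + 221) = -3*(-29547 + 221) = -3*(-29326) = 87978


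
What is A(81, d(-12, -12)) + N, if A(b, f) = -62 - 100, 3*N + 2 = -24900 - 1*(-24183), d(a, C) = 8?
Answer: -1205/3 ≈ -401.67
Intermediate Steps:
N = -719/3 (N = -⅔ + (-24900 - 1*(-24183))/3 = -⅔ + (-24900 + 24183)/3 = -⅔ + (⅓)*(-717) = -⅔ - 239 = -719/3 ≈ -239.67)
A(b, f) = -162
A(81, d(-12, -12)) + N = -162 - 719/3 = -1205/3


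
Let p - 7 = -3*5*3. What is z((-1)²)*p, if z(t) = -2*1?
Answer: 76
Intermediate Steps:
p = -38 (p = 7 - 3*5*3 = 7 - 15*3 = 7 - 45 = -38)
z(t) = -2
z((-1)²)*p = -2*(-38) = 76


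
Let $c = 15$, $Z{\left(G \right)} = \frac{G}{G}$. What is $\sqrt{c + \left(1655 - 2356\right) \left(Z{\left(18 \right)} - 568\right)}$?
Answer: $\sqrt{397482} \approx 630.46$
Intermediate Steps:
$Z{\left(G \right)} = 1$
$\sqrt{c + \left(1655 - 2356\right) \left(Z{\left(18 \right)} - 568\right)} = \sqrt{15 + \left(1655 - 2356\right) \left(1 - 568\right)} = \sqrt{15 - -397467} = \sqrt{15 + 397467} = \sqrt{397482}$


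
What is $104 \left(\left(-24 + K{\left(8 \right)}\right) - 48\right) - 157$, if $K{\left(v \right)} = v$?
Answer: $-6813$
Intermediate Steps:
$104 \left(\left(-24 + K{\left(8 \right)}\right) - 48\right) - 157 = 104 \left(\left(-24 + 8\right) - 48\right) - 157 = 104 \left(-16 - 48\right) - 157 = 104 \left(-64\right) - 157 = -6656 - 157 = -6813$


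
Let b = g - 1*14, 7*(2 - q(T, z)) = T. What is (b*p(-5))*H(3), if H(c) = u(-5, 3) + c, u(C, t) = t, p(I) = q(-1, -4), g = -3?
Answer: -1530/7 ≈ -218.57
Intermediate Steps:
q(T, z) = 2 - T/7
p(I) = 15/7 (p(I) = 2 - ⅐*(-1) = 2 + ⅐ = 15/7)
b = -17 (b = -3 - 1*14 = -3 - 14 = -17)
H(c) = 3 + c
(b*p(-5))*H(3) = (-17*15/7)*(3 + 3) = -255/7*6 = -1530/7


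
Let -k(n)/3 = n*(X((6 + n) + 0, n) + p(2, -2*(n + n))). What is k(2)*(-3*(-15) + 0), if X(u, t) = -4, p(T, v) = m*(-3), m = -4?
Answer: -2160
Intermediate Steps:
p(T, v) = 12 (p(T, v) = -4*(-3) = 12)
k(n) = -24*n (k(n) = -3*n*(-4 + 12) = -3*n*8 = -24*n)
k(2)*(-3*(-15) + 0) = (-24*2)*(-3*(-15) + 0) = -48*(45 + 0) = -48*45 = -2160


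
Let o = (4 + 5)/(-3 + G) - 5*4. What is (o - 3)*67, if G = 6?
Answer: -1340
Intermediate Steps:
o = -17 (o = (4 + 5)/(-3 + 6) - 5*4 = 9/3 - 20 = 9*(⅓) - 20 = 3 - 20 = -17)
(o - 3)*67 = (-17 - 3)*67 = -20*67 = -1340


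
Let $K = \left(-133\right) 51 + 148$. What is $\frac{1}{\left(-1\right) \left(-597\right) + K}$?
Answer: $- \frac{1}{6038} \approx -0.00016562$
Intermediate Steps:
$K = -6635$ ($K = -6783 + 148 = -6635$)
$\frac{1}{\left(-1\right) \left(-597\right) + K} = \frac{1}{\left(-1\right) \left(-597\right) - 6635} = \frac{1}{597 - 6635} = \frac{1}{-6038} = - \frac{1}{6038}$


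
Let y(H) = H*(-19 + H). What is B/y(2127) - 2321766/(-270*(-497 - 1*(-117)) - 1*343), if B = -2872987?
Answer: -345287819165/14790043452 ≈ -23.346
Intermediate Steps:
B/y(2127) - 2321766/(-270*(-497 - 1*(-117)) - 1*343) = -2872987*1/(2127*(-19 + 2127)) - 2321766/(-270*(-497 - 1*(-117)) - 1*343) = -2872987/(2127*2108) - 2321766/(-270*(-497 + 117) - 343) = -2872987/4483716 - 2321766/(-270*(-380) - 343) = -2872987*1/4483716 - 2321766/(102600 - 343) = -92677/144636 - 2321766/102257 = -345287819165/14790043452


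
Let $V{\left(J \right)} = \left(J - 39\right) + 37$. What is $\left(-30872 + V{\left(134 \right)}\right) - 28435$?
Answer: $-59175$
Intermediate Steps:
$V{\left(J \right)} = -2 + J$ ($V{\left(J \right)} = \left(-39 + J\right) + 37 = -2 + J$)
$\left(-30872 + V{\left(134 \right)}\right) - 28435 = \left(-30872 + \left(-2 + 134\right)\right) - 28435 = \left(-30872 + 132\right) - 28435 = -30740 - 28435 = -59175$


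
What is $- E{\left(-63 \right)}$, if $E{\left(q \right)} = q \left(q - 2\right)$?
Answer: $-4095$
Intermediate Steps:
$E{\left(q \right)} = q \left(-2 + q\right)$
$- E{\left(-63 \right)} = - \left(-63\right) \left(-2 - 63\right) = - \left(-63\right) \left(-65\right) = \left(-1\right) 4095 = -4095$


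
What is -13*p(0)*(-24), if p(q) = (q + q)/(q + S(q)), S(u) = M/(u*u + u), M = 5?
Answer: 0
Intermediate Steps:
S(u) = 5/(u + u²) (S(u) = 5/(u*u + u) = 5/(u² + u) = 5/(u + u²))
p(q) = 2*q/(q + 5/(q*(1 + q))) (p(q) = (q + q)/(q + 5/(q*(1 + q))) = (2*q)/(q + 5/(q*(1 + q))) = 2*q/(q + 5/(q*(1 + q))))
-13*p(0)*(-24) = -26*0²*(1 + 0)/(5 + 0²*(1 + 0))*(-24) = -26*0/(5 + 0*1)*(-24) = -26*0/(5 + 0)*(-24) = -26*0/5*(-24) = -13*0*(-24) = 0*(-24) = 0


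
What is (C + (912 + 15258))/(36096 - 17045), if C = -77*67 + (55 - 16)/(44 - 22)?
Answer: 242281/419122 ≈ 0.57807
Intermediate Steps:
C = -113459/22 (C = -5159 + 39/22 = -113459/22 ≈ -5157.2)
(C + (912 + 15258))/(36096 - 17045) = (-113459/22 + (912 + 15258))/(36096 - 17045) = (-113459/22 + 16170)/19051 = (242281/22)*(1/19051) = 242281/419122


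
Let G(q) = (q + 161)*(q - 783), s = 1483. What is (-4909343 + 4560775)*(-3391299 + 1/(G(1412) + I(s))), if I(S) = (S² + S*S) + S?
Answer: 3185446417338199564/2694739 ≈ 1.1821e+12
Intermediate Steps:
I(S) = S + 2*S² (I(S) = (S² + S²) + S = 2*S² + S = S + 2*S²)
G(q) = (-783 + q)*(161 + q) (G(q) = (161 + q)*(-783 + q) = (-783 + q)*(161 + q))
(-4909343 + 4560775)*(-3391299 + 1/(G(1412) + I(s))) = (-4909343 + 4560775)*(-3391299 + 1/((-126063 + 1412² - 622*1412) + 1483*(1 + 2*1483))) = -348568*(-3391299 + 1/((-126063 + 1993744 - 878264) + 1483*(1 + 2966))) = -348568*(-3391299 + 1/(989417 + 1483*2967)) = -348568*(-3391299 + 1/(989417 + 4400061)) = -348568*(-3391299 + 1/5389478) = -348568*(-18277331351921/5389478) = 3185446417338199564/2694739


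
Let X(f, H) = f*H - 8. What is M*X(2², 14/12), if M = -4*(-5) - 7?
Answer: -130/3 ≈ -43.333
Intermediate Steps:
M = 13 (M = 20 - 7 = 13)
X(f, H) = -8 + H*f (X(f, H) = H*f - 8 = -8 + H*f)
M*X(2², 14/12) = 13*(-8 + (14/12)*2²) = 13*(-8 + (14*(1/12))*4) = 13*(-8 + (7/6)*4) = 13*(-8 + 14/3) = 13*(-10/3) = -130/3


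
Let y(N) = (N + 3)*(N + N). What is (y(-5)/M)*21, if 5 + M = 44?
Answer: 140/13 ≈ 10.769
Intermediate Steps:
y(N) = 2*N*(3 + N) (y(N) = (3 + N)*(2*N) = 2*N*(3 + N))
M = 39 (M = -5 + 44 = 39)
(y(-5)/M)*21 = ((2*(-5)*(3 - 5))/39)*21 = ((2*(-5)*(-2))/39)*21 = ((1/39)*20)*21 = (20/39)*21 = 140/13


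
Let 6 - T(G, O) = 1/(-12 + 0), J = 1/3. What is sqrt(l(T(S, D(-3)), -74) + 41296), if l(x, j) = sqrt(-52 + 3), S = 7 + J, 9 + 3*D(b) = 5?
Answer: sqrt(41296 + 7*I) ≈ 203.21 + 0.017*I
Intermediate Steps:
D(b) = -4/3 (D(b) = -3 + (1/3)*5 = -3 + 5/3 = -4/3)
J = 1/3 ≈ 0.33333
S = 22/3 (S = 7 + 1/3 = 22/3 ≈ 7.3333)
T(G, O) = 73/12 (T(G, O) = 6 - 1/(-12 + 0) = 6 - 1/(-12) = 6 - 1*(-1/12) = 6 + 1/12 = 73/12)
l(x, j) = 7*I (l(x, j) = sqrt(-49) = 7*I)
sqrt(l(T(S, D(-3)), -74) + 41296) = sqrt(7*I + 41296) = sqrt(41296 + 7*I)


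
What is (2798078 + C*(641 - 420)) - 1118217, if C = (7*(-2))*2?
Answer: 1673673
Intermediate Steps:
C = -28 (C = -14*2 = -28)
(2798078 + C*(641 - 420)) - 1118217 = (2798078 - 28*(641 - 420)) - 1118217 = (2798078 - 28*221) - 1118217 = (2798078 - 6188) - 1118217 = 2791890 - 1118217 = 1673673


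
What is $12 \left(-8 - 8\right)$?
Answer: $-192$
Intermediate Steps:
$12 \left(-8 - 8\right) = 12 \left(-16\right) = -192$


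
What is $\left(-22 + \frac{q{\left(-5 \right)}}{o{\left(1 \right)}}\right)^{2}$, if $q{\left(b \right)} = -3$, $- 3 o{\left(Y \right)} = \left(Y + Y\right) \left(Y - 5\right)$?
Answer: $\frac{34225}{64} \approx 534.77$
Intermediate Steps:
$o{\left(Y \right)} = - \frac{2 Y \left(-5 + Y\right)}{3}$ ($o{\left(Y \right)} = - \frac{\left(Y + Y\right) \left(Y - 5\right)}{3} = - \frac{2 Y \left(-5 + Y\right)}{3}$)
$\left(-22 + \frac{q{\left(-5 \right)}}{o{\left(1 \right)}}\right)^{2} = \left(-22 - \frac{3}{\frac{2}{3} \cdot 1 \left(5 - 1\right)}\right)^{2} = \left(-22 - \frac{3}{\frac{2}{3} \cdot 1 \cdot 4}\right)^{2} = \left(-22 - \frac{3}{\frac{8}{3}}\right)^{2} = \left(-22 - \frac{9}{8}\right)^{2} = \left(- \frac{185}{8}\right)^{2} = \frac{34225}{64}$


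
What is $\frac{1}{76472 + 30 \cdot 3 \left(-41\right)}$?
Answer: $\frac{1}{72782} \approx 1.374 \cdot 10^{-5}$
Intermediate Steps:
$\frac{1}{76472 + 30 \cdot 3 \left(-41\right)} = \frac{1}{76472 + 90 \left(-41\right)} = \frac{1}{76472 - 3690} = \frac{1}{72782}$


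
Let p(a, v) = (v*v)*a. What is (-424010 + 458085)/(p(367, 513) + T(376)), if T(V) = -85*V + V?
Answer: 34075/96551439 ≈ 0.00035292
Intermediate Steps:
T(V) = -84*V
p(a, v) = a*v² (p(a, v) = v²*a = a*v²)
(-424010 + 458085)/(p(367, 513) + T(376)) = (-424010 + 458085)/(367*513² - 84*376) = 34075/(367*263169 - 31584) = 34075/(96583023 - 31584) = 34075/96551439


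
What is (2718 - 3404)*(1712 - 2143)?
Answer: 295666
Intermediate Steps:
(2718 - 3404)*(1712 - 2143) = -686*(-431) = 295666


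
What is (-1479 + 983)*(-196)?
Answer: 97216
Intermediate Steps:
(-1479 + 983)*(-196) = -496*(-196) = 97216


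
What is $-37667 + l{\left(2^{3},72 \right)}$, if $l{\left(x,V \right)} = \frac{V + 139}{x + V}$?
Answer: $- \frac{3013149}{80} \approx -37664.0$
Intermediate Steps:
$l{\left(x,V \right)} = \frac{139 + V}{V + x}$
$-37667 + l{\left(2^{3},72 \right)} = -37667 + \frac{139 + 72}{72 + 2^{3}} = -37667 + \frac{1}{72 + 8} \cdot 211 = -37667 + \frac{1}{80} \cdot 211 = -37667 + \frac{211}{80} = - \frac{3013149}{80}$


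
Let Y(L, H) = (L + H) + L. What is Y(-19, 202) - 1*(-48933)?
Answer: 49097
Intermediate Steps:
Y(L, H) = H + 2*L (Y(L, H) = (H + L) + L = H + 2*L)
Y(-19, 202) - 1*(-48933) = (202 + 2*(-19)) - 1*(-48933) = (202 - 38) + 48933 = 164 + 48933 = 49097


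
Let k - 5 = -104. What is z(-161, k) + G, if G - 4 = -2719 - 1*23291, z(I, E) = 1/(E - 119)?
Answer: -5669309/218 ≈ -26006.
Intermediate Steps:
k = -99 (k = 5 - 104 = -99)
z(I, E) = 1/(-119 + E)
G = -26006 (G = 4 + (-2719 - 1*23291) = 4 + (-2719 - 23291) = 4 - 26010 = -26006)
z(-161, k) + G = 1/(-119 - 99) - 26006 = 1/(-218) - 26006 = -1/218 - 26006 = -5669309/218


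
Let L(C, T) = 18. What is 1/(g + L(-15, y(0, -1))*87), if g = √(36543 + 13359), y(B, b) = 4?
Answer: 261/400409 - √49902/2402454 ≈ 0.00055885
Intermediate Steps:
g = √49902 ≈ 223.39
1/(g + L(-15, y(0, -1))*87) = 1/(√49902 + 18*87) = 1/(√49902 + 1566) = 1/(1566 + √49902)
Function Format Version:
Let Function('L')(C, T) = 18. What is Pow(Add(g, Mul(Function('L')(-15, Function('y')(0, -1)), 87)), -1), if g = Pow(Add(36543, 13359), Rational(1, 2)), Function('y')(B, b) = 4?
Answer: Add(Rational(261, 400409), Mul(Rational(-1, 2402454), Pow(49902, Rational(1, 2)))) ≈ 0.00055885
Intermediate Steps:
g = Pow(49902, Rational(1, 2)) ≈ 223.39
Pow(Add(g, Mul(Function('L')(-15, Function('y')(0, -1)), 87)), -1) = Pow(Add(Pow(49902, Rational(1, 2)), Mul(18, 87)), -1) = Pow(Add(Pow(49902, Rational(1, 2)), 1566), -1) = Pow(Add(1566, Pow(49902, Rational(1, 2))), -1)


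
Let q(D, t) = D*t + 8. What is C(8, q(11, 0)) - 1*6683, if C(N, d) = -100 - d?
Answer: -6791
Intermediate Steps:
q(D, t) = 8 + D*t
C(8, q(11, 0)) - 1*6683 = (-100 - (8 + 11*0)) - 1*6683 = (-100 - (8 + 0)) - 6683 = (-100 - 1*8) - 6683 = (-100 - 8) - 6683 = -108 - 6683 = -6791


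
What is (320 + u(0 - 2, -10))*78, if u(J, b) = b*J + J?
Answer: 26364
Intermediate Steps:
u(J, b) = J + J*b (u(J, b) = J*b + J = J + J*b)
(320 + u(0 - 2, -10))*78 = (320 + (0 - 2)*(1 - 10))*78 = (320 - 2*(-9))*78 = (320 + 18)*78 = 338*78 = 26364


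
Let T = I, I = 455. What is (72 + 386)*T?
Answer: 208390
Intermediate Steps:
T = 455
(72 + 386)*T = (72 + 386)*455 = 458*455 = 208390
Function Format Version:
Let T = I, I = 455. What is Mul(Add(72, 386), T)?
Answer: 208390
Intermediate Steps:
T = 455
Mul(Add(72, 386), T) = Mul(Add(72, 386), 455) = Mul(458, 455) = 208390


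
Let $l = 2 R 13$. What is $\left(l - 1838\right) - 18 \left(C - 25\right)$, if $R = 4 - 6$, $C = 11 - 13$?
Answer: $-1404$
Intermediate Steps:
$C = -2$
$R = -2$ ($R = 4 - 6 = -2$)
$l = -52$ ($l = 2 \left(-2\right) 13 = \left(-4\right) 13 = -52$)
$\left(l - 1838\right) - 18 \left(C - 25\right) = \left(-52 - 1838\right) - 18 \left(-2 - 25\right) = -1890 - -486 = -1890 + 486 = -1404$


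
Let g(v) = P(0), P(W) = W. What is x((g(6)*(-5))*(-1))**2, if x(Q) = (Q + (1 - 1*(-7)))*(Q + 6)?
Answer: 2304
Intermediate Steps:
g(v) = 0
x(Q) = (6 + Q)*(8 + Q) (x(Q) = (Q + (1 + 7))*(6 + Q) = (Q + 8)*(6 + Q) = (8 + Q)*(6 + Q) = (6 + Q)*(8 + Q))
x((g(6)*(-5))*(-1))**2 = (48 + ((0*(-5))*(-1))**2 + 14*((0*(-5))*(-1)))**2 = (48 + (0*(-1))**2 + 14*(0*(-1)))**2 = (48 + 0**2 + 14*0)**2 = (48 + 0 + 0)**2 = 48**2 = 2304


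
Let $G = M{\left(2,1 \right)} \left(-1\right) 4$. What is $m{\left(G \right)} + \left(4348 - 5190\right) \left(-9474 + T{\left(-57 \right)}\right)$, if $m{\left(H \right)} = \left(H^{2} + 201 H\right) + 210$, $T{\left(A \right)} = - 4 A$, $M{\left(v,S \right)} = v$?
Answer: $7783798$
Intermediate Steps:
$G = -8$ ($G = 2 \left(-1\right) 4 = \left(-2\right) 4 = -8$)
$m{\left(H \right)} = 210 + H^{2} + 201 H$
$m{\left(G \right)} + \left(4348 - 5190\right) \left(-9474 + T{\left(-57 \right)}\right) = \left(210 + \left(-8\right)^{2} + 201 \left(-8\right)\right) + \left(4348 - 5190\right) \left(-9474 - -228\right) = \left(210 + 64 - 1608\right) - 842 \left(-9474 + 228\right) = -1334 - -7785132 = -1334 + 7785132 = 7783798$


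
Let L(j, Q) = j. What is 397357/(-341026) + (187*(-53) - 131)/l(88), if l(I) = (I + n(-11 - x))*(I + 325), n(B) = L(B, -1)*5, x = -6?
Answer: -1966202125/1267593642 ≈ -1.5511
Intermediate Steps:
n(B) = 5*B (n(B) = B*5 = 5*B)
l(I) = (-25 + I)*(325 + I) (l(I) = (I + 5*(-11 - 1*(-6)))*(I + 325) = (I + 5*(-11 + 6))*(325 + I) = (I + 5*(-5))*(325 + I) = (I - 25)*(325 + I) = (-25 + I)*(325 + I))
397357/(-341026) + (187*(-53) - 131)/l(88) = 397357/(-341026) + (187*(-53) - 131)/(-8125 + 88**2 + 300*88) = 397357*(-1/341026) + (-9911 - 131)/(-8125 + 7744 + 26400) = -397357/341026 - 10042/26019 = -1966202125/1267593642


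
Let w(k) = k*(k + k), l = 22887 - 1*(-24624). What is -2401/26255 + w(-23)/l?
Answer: -86296121/1247401305 ≈ -0.069181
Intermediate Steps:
l = 47511 (l = 22887 + 24624 = 47511)
w(k) = 2*k² (w(k) = k*(2*k) = 2*k²)
-2401/26255 + w(-23)/l = -2401/26255 + (2*(-23)²)/47511 = -2401*1/26255 + (2*529)*(1/47511) = -2401/26255 + 1058*(1/47511) = -2401/26255 + 1058/47511 = -86296121/1247401305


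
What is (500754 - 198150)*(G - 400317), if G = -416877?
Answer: -247286173176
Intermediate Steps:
(500754 - 198150)*(G - 400317) = (500754 - 198150)*(-416877 - 400317) = 302604*(-817194) = -247286173176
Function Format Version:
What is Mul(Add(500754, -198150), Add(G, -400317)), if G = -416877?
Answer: -247286173176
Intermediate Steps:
Mul(Add(500754, -198150), Add(G, -400317)) = Mul(Add(500754, -198150), Add(-416877, -400317)) = Mul(302604, -817194) = -247286173176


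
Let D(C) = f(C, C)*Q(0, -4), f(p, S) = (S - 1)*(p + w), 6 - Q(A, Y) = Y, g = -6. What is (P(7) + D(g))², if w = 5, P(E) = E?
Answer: 5929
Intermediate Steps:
Q(A, Y) = 6 - Y
f(p, S) = (-1 + S)*(5 + p) (f(p, S) = (S - 1)*(p + 5) = (-1 + S)*(5 + p))
D(C) = -50 + 10*C² + 40*C (D(C) = (-5 - C + 5*C + C*C)*(6 - 1*(-4)) = (-5 - C + 5*C + C²)*(6 + 4) = (-5 + C² + 4*C)*10 = -50 + 10*C² + 40*C)
(P(7) + D(g))² = (7 + (-50 + 10*(-6)² + 40*(-6)))² = (7 + (-50 + 10*36 - 240))² = (7 + (-50 + 360 - 240))² = (7 + 70)² = 77² = 5929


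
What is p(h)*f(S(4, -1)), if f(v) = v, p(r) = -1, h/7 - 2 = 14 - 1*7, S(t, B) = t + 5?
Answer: -9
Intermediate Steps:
S(t, B) = 5 + t
h = 63 (h = 14 + 7*(14 - 1*7) = 14 + 7*(14 - 7) = 14 + 7*7 = 14 + 49 = 63)
p(h)*f(S(4, -1)) = -(5 + 4) = -1*9 = -9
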